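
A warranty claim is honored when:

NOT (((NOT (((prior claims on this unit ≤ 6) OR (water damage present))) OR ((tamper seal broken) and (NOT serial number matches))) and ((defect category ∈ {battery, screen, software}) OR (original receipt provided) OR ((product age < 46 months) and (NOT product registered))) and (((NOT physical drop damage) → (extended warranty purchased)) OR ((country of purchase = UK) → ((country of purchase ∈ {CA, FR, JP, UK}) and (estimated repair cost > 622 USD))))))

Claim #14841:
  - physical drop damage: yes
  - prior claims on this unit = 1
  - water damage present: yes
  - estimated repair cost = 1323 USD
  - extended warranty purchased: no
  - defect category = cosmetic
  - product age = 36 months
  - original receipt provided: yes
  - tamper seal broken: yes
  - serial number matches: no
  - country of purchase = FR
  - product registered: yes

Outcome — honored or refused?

Refused

Atomic conditions:
  prior claims on this unit ≤ 6: 1 ≤ 6 is true
  water damage present: yes → true
  tamper seal broken: yes → true
  NOT serial number matches: no → true
  defect category ∈ {battery, screen, software}: cosmetic is not in the set → false
  original receipt provided: yes → true
  product age < 46 months: 36 < 46 is true
  NOT product registered: yes → false
  NOT physical drop damage: yes → false
  extended warranty purchased: no → false
  country of purchase = UK: FR == UK is false
  country of purchase ∈ {CA, FR, JP, UK}: FR is in the set → true
  estimated repair cost > 622 USD: 1323 > 622 is true
Combine:
[1.1.1.1] true OR true = true
[1.1.1] NOT true = false
[1.1.2] true AND true = true
[1.1] false OR true = true
[1.2.3] true AND false = false
[1.2] false OR true OR false = true
[1.3.1] false → false (antecedent false ⇒ implication holds) = true
[1.3.2.2] true AND true = true
[1.3.2] false → true (antecedent false ⇒ implication holds) = true
[1.3] true OR true = true
[1] true AND true AND true = true
[root] NOT true = false
Overall: false → refused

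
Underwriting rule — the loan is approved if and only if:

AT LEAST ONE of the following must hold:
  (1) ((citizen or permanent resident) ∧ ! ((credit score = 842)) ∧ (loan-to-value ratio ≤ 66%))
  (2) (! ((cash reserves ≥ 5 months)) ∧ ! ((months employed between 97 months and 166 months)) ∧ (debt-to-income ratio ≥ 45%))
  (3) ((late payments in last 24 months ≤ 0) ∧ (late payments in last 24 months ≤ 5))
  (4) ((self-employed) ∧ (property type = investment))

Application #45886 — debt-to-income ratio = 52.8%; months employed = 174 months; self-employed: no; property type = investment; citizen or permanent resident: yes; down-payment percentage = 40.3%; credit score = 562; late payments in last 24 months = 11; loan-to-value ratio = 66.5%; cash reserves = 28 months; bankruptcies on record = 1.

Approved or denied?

Atomic conditions:
  citizen or permanent resident: yes → true
  credit score = 842: 562 == 842 is false
  loan-to-value ratio ≤ 66%: 66.5 ≤ 66 is false
  cash reserves ≥ 5 months: 28 ≥ 5 is true
  months employed between 97 months and 166 months: 174 in [97, 166] is false
  debt-to-income ratio ≥ 45%: 52.8 ≥ 45 is true
  late payments in last 24 months ≤ 0: 11 ≤ 0 is false
  late payments in last 24 months ≤ 5: 11 ≤ 5 is false
  self-employed: no → false
  property type = investment: investment == investment is true
Combine:
[1.2] NOT false = true
[1] true AND true AND false = false
[2.1] NOT true = false
[2.2] NOT false = true
[2] false AND true AND true = false
[3] false AND false = false
[4] false AND true = false
[root] false OR false OR false OR false = false
Overall: false → denied

Denied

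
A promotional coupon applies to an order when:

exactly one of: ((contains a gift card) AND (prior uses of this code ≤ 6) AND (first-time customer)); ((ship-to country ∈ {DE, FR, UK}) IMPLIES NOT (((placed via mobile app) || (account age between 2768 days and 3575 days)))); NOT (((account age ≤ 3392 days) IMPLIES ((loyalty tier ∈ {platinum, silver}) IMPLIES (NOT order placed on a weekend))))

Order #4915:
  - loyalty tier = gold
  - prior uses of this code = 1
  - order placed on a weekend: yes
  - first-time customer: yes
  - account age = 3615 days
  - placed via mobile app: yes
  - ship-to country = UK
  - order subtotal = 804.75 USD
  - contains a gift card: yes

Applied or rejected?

Atomic conditions:
  contains a gift card: yes → true
  prior uses of this code ≤ 6: 1 ≤ 6 is true
  first-time customer: yes → true
  ship-to country ∈ {DE, FR, UK}: UK is in the set → true
  placed via mobile app: yes → true
  account age between 2768 days and 3575 days: 3615 in [2768, 3575] is false
  account age ≤ 3392 days: 3615 ≤ 3392 is false
  loyalty tier ∈ {platinum, silver}: gold is not in the set → false
  NOT order placed on a weekend: yes → false
Combine:
[1] true AND true AND true = true
[2.2.1] true OR false = true
[2.2] NOT true = false
[2] true → false = false
[3.1.2] false → false (antecedent false ⇒ implication holds) = true
[3.1] false → true (antecedent false ⇒ implication holds) = true
[3] NOT true = false
[root] exactly-one(true, false, false) = true
Overall: true → applied

Applied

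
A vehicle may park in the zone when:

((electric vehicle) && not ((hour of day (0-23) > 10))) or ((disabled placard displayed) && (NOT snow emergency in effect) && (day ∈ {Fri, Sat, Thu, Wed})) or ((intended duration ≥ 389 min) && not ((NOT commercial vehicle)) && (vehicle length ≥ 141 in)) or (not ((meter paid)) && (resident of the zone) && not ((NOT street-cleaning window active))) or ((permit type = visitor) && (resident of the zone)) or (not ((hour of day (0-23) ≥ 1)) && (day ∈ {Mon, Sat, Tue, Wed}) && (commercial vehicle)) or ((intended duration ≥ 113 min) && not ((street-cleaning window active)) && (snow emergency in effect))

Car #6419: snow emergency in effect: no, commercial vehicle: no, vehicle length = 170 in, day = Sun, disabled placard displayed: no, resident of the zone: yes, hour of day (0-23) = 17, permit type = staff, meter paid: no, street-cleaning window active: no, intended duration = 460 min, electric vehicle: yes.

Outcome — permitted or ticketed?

Ticketed

Atomic conditions:
  electric vehicle: yes → true
  hour of day (0-23) > 10: 17 > 10 is true
  disabled placard displayed: no → false
  NOT snow emergency in effect: no → true
  day ∈ {Fri, Sat, Thu, Wed}: Sun is not in the set → false
  intended duration ≥ 389 min: 460 ≥ 389 is true
  NOT commercial vehicle: no → true
  vehicle length ≥ 141 in: 170 ≥ 141 is true
  meter paid: no → false
  resident of the zone: yes → true
  NOT street-cleaning window active: no → true
  permit type = visitor: staff == visitor is false
  hour of day (0-23) ≥ 1: 17 ≥ 1 is true
  day ∈ {Mon, Sat, Tue, Wed}: Sun is not in the set → false
  commercial vehicle: no → false
  intended duration ≥ 113 min: 460 ≥ 113 is true
  street-cleaning window active: no → false
  snow emergency in effect: no → false
Combine:
[1.2] NOT true = false
[1] true AND false = false
[2] false AND true AND false = false
[3.2] NOT true = false
[3] true AND false AND true = false
[4.1] NOT false = true
[4.3] NOT true = false
[4] true AND true AND false = false
[5] false AND true = false
[6.1] NOT true = false
[6] false AND false AND false = false
[7.2] NOT false = true
[7] true AND true AND false = false
[root] false OR false OR false OR false OR false OR false OR false = false
Overall: false → ticketed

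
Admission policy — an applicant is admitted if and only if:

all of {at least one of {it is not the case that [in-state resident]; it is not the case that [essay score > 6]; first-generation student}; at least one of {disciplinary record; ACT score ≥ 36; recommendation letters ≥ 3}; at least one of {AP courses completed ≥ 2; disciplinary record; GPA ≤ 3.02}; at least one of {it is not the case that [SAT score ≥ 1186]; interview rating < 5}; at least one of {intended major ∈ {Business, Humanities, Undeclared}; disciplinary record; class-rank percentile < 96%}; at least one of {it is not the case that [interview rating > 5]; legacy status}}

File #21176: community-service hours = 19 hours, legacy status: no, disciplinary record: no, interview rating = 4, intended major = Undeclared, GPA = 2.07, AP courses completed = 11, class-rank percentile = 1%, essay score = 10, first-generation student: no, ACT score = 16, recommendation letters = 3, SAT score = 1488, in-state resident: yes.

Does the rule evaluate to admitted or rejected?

Atomic conditions:
  in-state resident: yes → true
  essay score > 6: 10 > 6 is true
  first-generation student: no → false
  disciplinary record: no → false
  ACT score ≥ 36: 16 ≥ 36 is false
  recommendation letters ≥ 3: 3 ≥ 3 is true
  AP courses completed ≥ 2: 11 ≥ 2 is true
  GPA ≤ 3.02: 2.07 ≤ 3.02 is true
  SAT score ≥ 1186: 1488 ≥ 1186 is true
  interview rating < 5: 4 < 5 is true
  intended major ∈ {Business, Humanities, Undeclared}: Undeclared is in the set → true
  class-rank percentile < 96%: 1 < 96 is true
  interview rating > 5: 4 > 5 is false
  legacy status: no → false
Combine:
[1.1] NOT true = false
[1.2] NOT true = false
[1] false OR false OR false = false
[2] false OR false OR true = true
[3] true OR false OR true = true
[4.1] NOT true = false
[4] false OR true = true
[5] true OR false OR true = true
[6.1] NOT false = true
[6] true OR false = true
[root] false AND true AND true AND true AND true AND true = false
Overall: false → rejected

Rejected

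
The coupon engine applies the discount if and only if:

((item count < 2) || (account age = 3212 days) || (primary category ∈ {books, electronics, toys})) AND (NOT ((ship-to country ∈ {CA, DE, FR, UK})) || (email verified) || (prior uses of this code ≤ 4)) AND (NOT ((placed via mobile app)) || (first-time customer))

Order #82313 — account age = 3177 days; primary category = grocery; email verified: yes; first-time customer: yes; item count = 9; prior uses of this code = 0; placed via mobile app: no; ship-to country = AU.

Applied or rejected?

Atomic conditions:
  item count < 2: 9 < 2 is false
  account age = 3212 days: 3177 == 3212 is false
  primary category ∈ {books, electronics, toys}: grocery is not in the set → false
  ship-to country ∈ {CA, DE, FR, UK}: AU is not in the set → false
  email verified: yes → true
  prior uses of this code ≤ 4: 0 ≤ 4 is true
  placed via mobile app: no → false
  first-time customer: yes → true
Combine:
[1] false OR false OR false = false
[2.1] NOT false = true
[2] true OR true OR true = true
[3.1] NOT false = true
[3] true OR true = true
[root] false AND true AND true = false
Overall: false → rejected

Rejected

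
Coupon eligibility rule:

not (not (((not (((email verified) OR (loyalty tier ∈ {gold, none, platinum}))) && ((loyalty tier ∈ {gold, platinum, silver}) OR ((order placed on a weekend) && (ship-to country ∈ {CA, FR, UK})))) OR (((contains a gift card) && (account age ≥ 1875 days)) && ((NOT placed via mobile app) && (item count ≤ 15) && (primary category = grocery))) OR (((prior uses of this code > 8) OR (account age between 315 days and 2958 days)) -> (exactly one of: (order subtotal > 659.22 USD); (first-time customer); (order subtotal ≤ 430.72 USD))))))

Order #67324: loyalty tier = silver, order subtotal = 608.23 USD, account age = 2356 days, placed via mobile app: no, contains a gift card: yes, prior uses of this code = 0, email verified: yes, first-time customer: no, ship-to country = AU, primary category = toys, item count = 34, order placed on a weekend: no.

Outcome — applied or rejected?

Rejected

Atomic conditions:
  email verified: yes → true
  loyalty tier ∈ {gold, none, platinum}: silver is not in the set → false
  loyalty tier ∈ {gold, platinum, silver}: silver is in the set → true
  order placed on a weekend: no → false
  ship-to country ∈ {CA, FR, UK}: AU is not in the set → false
  contains a gift card: yes → true
  account age ≥ 1875 days: 2356 ≥ 1875 is true
  NOT placed via mobile app: no → true
  item count ≤ 15: 34 ≤ 15 is false
  primary category = grocery: toys == grocery is false
  prior uses of this code > 8: 0 > 8 is false
  account age between 315 days and 2958 days: 2356 in [315, 2958] is true
  order subtotal > 659.22 USD: 608.23 > 659.22 is false
  first-time customer: no → false
  order subtotal ≤ 430.72 USD: 608.23 ≤ 430.72 is false
Combine:
[1.1.1.1.1] true OR false = true
[1.1.1.1] NOT true = false
[1.1.1.2.2] false AND false = false
[1.1.1.2] true OR false = true
[1.1.1] false AND true = false
[1.1.2.1] true AND true = true
[1.1.2.2] true AND false AND false = false
[1.1.2] true AND false = false
[1.1.3.1] false OR true = true
[1.1.3.2] exactly-one(false, false, false) = false
[1.1.3] true → false = false
[1.1] false OR false OR false = false
[1] NOT false = true
[root] NOT true = false
Overall: false → rejected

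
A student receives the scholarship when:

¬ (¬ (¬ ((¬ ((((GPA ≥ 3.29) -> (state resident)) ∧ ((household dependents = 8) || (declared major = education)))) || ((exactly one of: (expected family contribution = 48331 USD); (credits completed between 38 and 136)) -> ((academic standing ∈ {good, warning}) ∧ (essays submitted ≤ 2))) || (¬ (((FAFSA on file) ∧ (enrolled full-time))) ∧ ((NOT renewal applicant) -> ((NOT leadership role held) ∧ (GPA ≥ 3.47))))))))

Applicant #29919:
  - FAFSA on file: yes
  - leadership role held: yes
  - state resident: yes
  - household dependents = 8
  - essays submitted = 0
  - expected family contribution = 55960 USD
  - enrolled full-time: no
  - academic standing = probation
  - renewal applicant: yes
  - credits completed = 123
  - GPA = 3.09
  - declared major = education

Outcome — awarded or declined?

Declined

Atomic conditions:
  GPA ≥ 3.29: 3.09 ≥ 3.29 is false
  state resident: yes → true
  household dependents = 8: 8 == 8 is true
  declared major = education: education == education is true
  expected family contribution = 48331 USD: 55960 == 48331 is false
  credits completed between 38 and 136: 123 in [38, 136] is true
  academic standing ∈ {good, warning}: probation is not in the set → false
  essays submitted ≤ 2: 0 ≤ 2 is true
  FAFSA on file: yes → true
  enrolled full-time: no → false
  NOT renewal applicant: yes → false
  NOT leadership role held: yes → false
  GPA ≥ 3.47: 3.09 ≥ 3.47 is false
Combine:
[1.1.1.1.1.1] false → true (antecedent false ⇒ implication holds) = true
[1.1.1.1.1.2] true OR true = true
[1.1.1.1.1] true AND true = true
[1.1.1.1] NOT true = false
[1.1.1.2.1] exactly-one(false, true) = true
[1.1.1.2.2] false AND true = false
[1.1.1.2] true → false = false
[1.1.1.3.1.1] true AND false = false
[1.1.1.3.1] NOT false = true
[1.1.1.3.2.2] false AND false = false
[1.1.1.3.2] false → false (antecedent false ⇒ implication holds) = true
[1.1.1.3] true AND true = true
[1.1.1] false OR false OR true = true
[1.1] NOT true = false
[1] NOT false = true
[root] NOT true = false
Overall: false → declined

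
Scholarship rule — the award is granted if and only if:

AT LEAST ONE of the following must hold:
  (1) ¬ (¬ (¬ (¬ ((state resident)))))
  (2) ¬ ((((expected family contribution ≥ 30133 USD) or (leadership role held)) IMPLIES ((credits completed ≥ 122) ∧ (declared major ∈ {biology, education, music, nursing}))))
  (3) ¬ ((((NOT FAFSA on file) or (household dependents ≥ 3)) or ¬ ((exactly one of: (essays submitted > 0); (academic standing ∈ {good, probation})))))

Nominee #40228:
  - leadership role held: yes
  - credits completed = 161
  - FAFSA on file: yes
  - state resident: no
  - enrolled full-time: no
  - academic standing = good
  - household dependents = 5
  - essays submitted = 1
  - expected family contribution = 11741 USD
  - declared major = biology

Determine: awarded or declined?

Atomic conditions:
  state resident: no → false
  expected family contribution ≥ 30133 USD: 11741 ≥ 30133 is false
  leadership role held: yes → true
  credits completed ≥ 122: 161 ≥ 122 is true
  declared major ∈ {biology, education, music, nursing}: biology is in the set → true
  NOT FAFSA on file: yes → false
  household dependents ≥ 3: 5 ≥ 3 is true
  essays submitted > 0: 1 > 0 is true
  academic standing ∈ {good, probation}: good is in the set → true
Combine:
[1.1.1.1] NOT false = true
[1.1.1] NOT true = false
[1.1] NOT false = true
[1] NOT true = false
[2.1.1] false OR true = true
[2.1.2] true AND true = true
[2.1] true → true = true
[2] NOT true = false
[3.1.1] false OR true = true
[3.1.2.1] exactly-one(true, true) = false
[3.1.2] NOT false = true
[3.1] true OR true = true
[3] NOT true = false
[root] false OR false OR false = false
Overall: false → declined

Declined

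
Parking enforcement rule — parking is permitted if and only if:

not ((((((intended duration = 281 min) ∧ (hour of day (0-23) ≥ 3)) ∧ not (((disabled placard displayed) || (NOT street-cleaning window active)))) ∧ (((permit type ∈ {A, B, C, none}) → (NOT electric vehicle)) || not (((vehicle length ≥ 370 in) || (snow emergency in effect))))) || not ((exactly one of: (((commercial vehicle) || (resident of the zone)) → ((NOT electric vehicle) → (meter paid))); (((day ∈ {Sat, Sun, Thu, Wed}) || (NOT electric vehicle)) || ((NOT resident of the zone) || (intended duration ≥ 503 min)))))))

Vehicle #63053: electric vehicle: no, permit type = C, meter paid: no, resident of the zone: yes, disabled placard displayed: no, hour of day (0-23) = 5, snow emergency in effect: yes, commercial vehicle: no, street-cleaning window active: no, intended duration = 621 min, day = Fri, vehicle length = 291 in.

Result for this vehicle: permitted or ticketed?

Atomic conditions:
  intended duration = 281 min: 621 == 281 is false
  hour of day (0-23) ≥ 3: 5 ≥ 3 is true
  disabled placard displayed: no → false
  NOT street-cleaning window active: no → true
  permit type ∈ {A, B, C, none}: C is in the set → true
  NOT electric vehicle: no → true
  vehicle length ≥ 370 in: 291 ≥ 370 is false
  snow emergency in effect: yes → true
  commercial vehicle: no → false
  resident of the zone: yes → true
  meter paid: no → false
  day ∈ {Sat, Sun, Thu, Wed}: Fri is not in the set → false
  NOT resident of the zone: yes → false
  intended duration ≥ 503 min: 621 ≥ 503 is true
Combine:
[1.1.1.1] false AND true = false
[1.1.1.2.1] false OR true = true
[1.1.1.2] NOT true = false
[1.1.1] false AND false = false
[1.1.2.1] true → true = true
[1.1.2.2.1] false OR true = true
[1.1.2.2] NOT true = false
[1.1.2] true OR false = true
[1.1] false AND true = false
[1.2.1.1.1] false OR true = true
[1.2.1.1.2] true → false = false
[1.2.1.1] true → false = false
[1.2.1.2.1] false OR true = true
[1.2.1.2.2] false OR true = true
[1.2.1.2] true OR true = true
[1.2.1] exactly-one(false, true) = true
[1.2] NOT true = false
[1] false OR false = false
[root] NOT false = true
Overall: true → permitted

Permitted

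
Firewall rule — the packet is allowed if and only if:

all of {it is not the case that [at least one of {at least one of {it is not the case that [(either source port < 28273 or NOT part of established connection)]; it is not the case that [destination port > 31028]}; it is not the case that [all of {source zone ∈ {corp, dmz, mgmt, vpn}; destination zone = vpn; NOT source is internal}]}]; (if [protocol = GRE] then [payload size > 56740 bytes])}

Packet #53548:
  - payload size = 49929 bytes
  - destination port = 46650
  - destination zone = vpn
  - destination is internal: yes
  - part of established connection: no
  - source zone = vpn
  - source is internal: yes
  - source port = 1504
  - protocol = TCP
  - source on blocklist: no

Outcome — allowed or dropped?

Dropped

Atomic conditions:
  source port < 28273: 1504 < 28273 is true
  NOT part of established connection: no → true
  destination port > 31028: 46650 > 31028 is true
  source zone ∈ {corp, dmz, mgmt, vpn}: vpn is in the set → true
  destination zone = vpn: vpn == vpn is true
  NOT source is internal: yes → false
  protocol = GRE: TCP == GRE is false
  payload size > 56740 bytes: 49929 > 56740 is false
Combine:
[1.1.1.1.1] true OR true = true
[1.1.1.1] NOT true = false
[1.1.1.2] NOT true = false
[1.1.1] false OR false = false
[1.1.2.1] true AND true AND false = false
[1.1.2] NOT false = true
[1.1] false OR true = true
[1] NOT true = false
[2] false → false (antecedent false ⇒ implication holds) = true
[root] false AND true = false
Overall: false → dropped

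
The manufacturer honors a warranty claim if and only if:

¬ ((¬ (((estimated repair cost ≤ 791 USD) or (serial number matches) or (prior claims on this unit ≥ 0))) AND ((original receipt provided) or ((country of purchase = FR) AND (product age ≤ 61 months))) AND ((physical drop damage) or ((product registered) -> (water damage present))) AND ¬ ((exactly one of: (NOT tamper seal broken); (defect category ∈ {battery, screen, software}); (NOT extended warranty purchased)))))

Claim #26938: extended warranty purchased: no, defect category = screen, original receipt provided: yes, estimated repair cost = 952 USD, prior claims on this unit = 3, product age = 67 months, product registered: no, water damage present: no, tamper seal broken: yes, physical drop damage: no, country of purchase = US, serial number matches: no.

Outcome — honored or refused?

Honored

Atomic conditions:
  estimated repair cost ≤ 791 USD: 952 ≤ 791 is false
  serial number matches: no → false
  prior claims on this unit ≥ 0: 3 ≥ 0 is true
  original receipt provided: yes → true
  country of purchase = FR: US == FR is false
  product age ≤ 61 months: 67 ≤ 61 is false
  physical drop damage: no → false
  product registered: no → false
  water damage present: no → false
  NOT tamper seal broken: yes → false
  defect category ∈ {battery, screen, software}: screen is in the set → true
  NOT extended warranty purchased: no → true
Combine:
[1.1.1] false OR false OR true = true
[1.1] NOT true = false
[1.2.2] false AND false = false
[1.2] true OR false = true
[1.3.2] false → false (antecedent false ⇒ implication holds) = true
[1.3] false OR true = true
[1.4.1] exactly-one(false, true, true) = false
[1.4] NOT false = true
[1] false AND true AND true AND true = false
[root] NOT false = true
Overall: true → honored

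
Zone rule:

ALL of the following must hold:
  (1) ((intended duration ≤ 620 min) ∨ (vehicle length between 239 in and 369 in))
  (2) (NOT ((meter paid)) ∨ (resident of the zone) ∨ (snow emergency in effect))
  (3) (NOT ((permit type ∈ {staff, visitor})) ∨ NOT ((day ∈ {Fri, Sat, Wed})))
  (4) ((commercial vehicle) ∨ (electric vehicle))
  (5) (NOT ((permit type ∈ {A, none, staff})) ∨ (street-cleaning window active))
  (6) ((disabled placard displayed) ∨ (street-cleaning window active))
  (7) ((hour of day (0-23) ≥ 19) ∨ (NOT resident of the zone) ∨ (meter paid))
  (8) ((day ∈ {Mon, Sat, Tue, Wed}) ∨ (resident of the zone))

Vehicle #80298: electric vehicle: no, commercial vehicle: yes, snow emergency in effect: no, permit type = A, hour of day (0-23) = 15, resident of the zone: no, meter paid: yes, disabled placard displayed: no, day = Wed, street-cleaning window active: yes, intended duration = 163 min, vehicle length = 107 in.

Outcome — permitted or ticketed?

Atomic conditions:
  intended duration ≤ 620 min: 163 ≤ 620 is true
  vehicle length between 239 in and 369 in: 107 in [239, 369] is false
  meter paid: yes → true
  resident of the zone: no → false
  snow emergency in effect: no → false
  permit type ∈ {staff, visitor}: A is not in the set → false
  day ∈ {Fri, Sat, Wed}: Wed is in the set → true
  commercial vehicle: yes → true
  electric vehicle: no → false
  permit type ∈ {A, none, staff}: A is in the set → true
  street-cleaning window active: yes → true
  disabled placard displayed: no → false
  hour of day (0-23) ≥ 19: 15 ≥ 19 is false
  NOT resident of the zone: no → true
  day ∈ {Mon, Sat, Tue, Wed}: Wed is in the set → true
Combine:
[1] true OR false = true
[2.1] NOT true = false
[2] false OR false OR false = false
[3.1] NOT false = true
[3.2] NOT true = false
[3] true OR false = true
[4] true OR false = true
[5.1] NOT true = false
[5] false OR true = true
[6] false OR true = true
[7] false OR true OR true = true
[8] true OR false = true
[root] true AND false AND true AND true AND true AND true AND true AND true = false
Overall: false → ticketed

Ticketed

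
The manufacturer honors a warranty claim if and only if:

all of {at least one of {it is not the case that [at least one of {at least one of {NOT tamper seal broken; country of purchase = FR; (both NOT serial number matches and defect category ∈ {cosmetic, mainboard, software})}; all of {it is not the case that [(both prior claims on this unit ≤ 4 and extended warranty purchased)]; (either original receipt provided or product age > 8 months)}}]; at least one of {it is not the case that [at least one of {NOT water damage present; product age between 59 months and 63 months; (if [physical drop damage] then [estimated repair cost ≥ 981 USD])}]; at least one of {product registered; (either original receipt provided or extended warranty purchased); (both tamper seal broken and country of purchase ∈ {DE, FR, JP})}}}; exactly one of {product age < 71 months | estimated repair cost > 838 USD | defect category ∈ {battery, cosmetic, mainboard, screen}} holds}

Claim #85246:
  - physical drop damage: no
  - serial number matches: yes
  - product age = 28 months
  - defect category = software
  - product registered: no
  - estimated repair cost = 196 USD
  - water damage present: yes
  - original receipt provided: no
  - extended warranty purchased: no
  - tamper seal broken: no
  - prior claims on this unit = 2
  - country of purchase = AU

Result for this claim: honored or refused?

Atomic conditions:
  NOT tamper seal broken: no → true
  country of purchase = FR: AU == FR is false
  NOT serial number matches: yes → false
  defect category ∈ {cosmetic, mainboard, software}: software is in the set → true
  prior claims on this unit ≤ 4: 2 ≤ 4 is true
  extended warranty purchased: no → false
  original receipt provided: no → false
  product age > 8 months: 28 > 8 is true
  NOT water damage present: yes → false
  product age between 59 months and 63 months: 28 in [59, 63] is false
  physical drop damage: no → false
  estimated repair cost ≥ 981 USD: 196 ≥ 981 is false
  product registered: no → false
  tamper seal broken: no → false
  country of purchase ∈ {DE, FR, JP}: AU is not in the set → false
  product age < 71 months: 28 < 71 is true
  estimated repair cost > 838 USD: 196 > 838 is false
  defect category ∈ {battery, cosmetic, mainboard, screen}: software is not in the set → false
Combine:
[1.1.1.1.3] false AND true = false
[1.1.1.1] true OR false OR false = true
[1.1.1.2.1.1] true AND false = false
[1.1.1.2.1] NOT false = true
[1.1.1.2.2] false OR true = true
[1.1.1.2] true AND true = true
[1.1.1] true OR true = true
[1.1] NOT true = false
[1.2.1.1.3] false → false (antecedent false ⇒ implication holds) = true
[1.2.1.1] false OR false OR true = true
[1.2.1] NOT true = false
[1.2.2.2] false OR false = false
[1.2.2.3] false AND false = false
[1.2.2] false OR false OR false = false
[1.2] false OR false = false
[1] false OR false = false
[2] exactly-one(true, false, false) = true
[root] false AND true = false
Overall: false → refused

Refused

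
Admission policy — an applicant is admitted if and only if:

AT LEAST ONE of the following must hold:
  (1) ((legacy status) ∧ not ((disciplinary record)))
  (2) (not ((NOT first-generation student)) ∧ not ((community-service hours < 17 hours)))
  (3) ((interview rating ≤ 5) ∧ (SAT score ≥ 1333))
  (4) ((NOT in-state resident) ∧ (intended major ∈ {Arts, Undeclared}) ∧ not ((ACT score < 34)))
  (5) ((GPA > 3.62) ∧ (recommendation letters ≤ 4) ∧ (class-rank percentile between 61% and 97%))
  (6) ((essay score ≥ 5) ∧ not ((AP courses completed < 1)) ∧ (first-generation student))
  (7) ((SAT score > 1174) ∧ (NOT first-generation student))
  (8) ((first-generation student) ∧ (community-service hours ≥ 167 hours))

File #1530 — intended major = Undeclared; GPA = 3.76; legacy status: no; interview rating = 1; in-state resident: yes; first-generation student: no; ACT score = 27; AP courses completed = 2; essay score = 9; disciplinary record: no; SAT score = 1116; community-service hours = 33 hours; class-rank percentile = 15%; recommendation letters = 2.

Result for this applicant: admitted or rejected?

Rejected

Atomic conditions:
  legacy status: no → false
  disciplinary record: no → false
  NOT first-generation student: no → true
  community-service hours < 17 hours: 33 < 17 is false
  interview rating ≤ 5: 1 ≤ 5 is true
  SAT score ≥ 1333: 1116 ≥ 1333 is false
  NOT in-state resident: yes → false
  intended major ∈ {Arts, Undeclared}: Undeclared is in the set → true
  ACT score < 34: 27 < 34 is true
  GPA > 3.62: 3.76 > 3.62 is true
  recommendation letters ≤ 4: 2 ≤ 4 is true
  class-rank percentile between 61% and 97%: 15 in [61, 97] is false
  essay score ≥ 5: 9 ≥ 5 is true
  AP courses completed < 1: 2 < 1 is false
  first-generation student: no → false
  SAT score > 1174: 1116 > 1174 is false
  community-service hours ≥ 167 hours: 33 ≥ 167 is false
Combine:
[1.2] NOT false = true
[1] false AND true = false
[2.1] NOT true = false
[2.2] NOT false = true
[2] false AND true = false
[3] true AND false = false
[4.3] NOT true = false
[4] false AND true AND false = false
[5] true AND true AND false = false
[6.2] NOT false = true
[6] true AND true AND false = false
[7] false AND true = false
[8] false AND false = false
[root] false OR false OR false OR false OR false OR false OR false OR false = false
Overall: false → rejected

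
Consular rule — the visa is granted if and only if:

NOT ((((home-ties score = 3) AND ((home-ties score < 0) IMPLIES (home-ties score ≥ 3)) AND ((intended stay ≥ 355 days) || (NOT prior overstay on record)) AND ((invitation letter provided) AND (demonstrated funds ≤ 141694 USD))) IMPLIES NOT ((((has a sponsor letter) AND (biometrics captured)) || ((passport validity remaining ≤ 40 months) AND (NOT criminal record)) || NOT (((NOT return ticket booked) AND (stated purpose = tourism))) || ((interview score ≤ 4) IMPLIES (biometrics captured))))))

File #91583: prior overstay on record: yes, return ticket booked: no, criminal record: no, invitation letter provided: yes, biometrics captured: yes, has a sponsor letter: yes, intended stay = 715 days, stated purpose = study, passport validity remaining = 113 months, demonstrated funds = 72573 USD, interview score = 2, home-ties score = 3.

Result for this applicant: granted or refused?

Atomic conditions:
  home-ties score = 3: 3 == 3 is true
  home-ties score < 0: 3 < 0 is false
  home-ties score ≥ 3: 3 ≥ 3 is true
  intended stay ≥ 355 days: 715 ≥ 355 is true
  NOT prior overstay on record: yes → false
  invitation letter provided: yes → true
  demonstrated funds ≤ 141694 USD: 72573 ≤ 141694 is true
  has a sponsor letter: yes → true
  biometrics captured: yes → true
  passport validity remaining ≤ 40 months: 113 ≤ 40 is false
  NOT criminal record: no → true
  NOT return ticket booked: no → true
  stated purpose = tourism: study == tourism is false
  interview score ≤ 4: 2 ≤ 4 is true
Combine:
[1.1.2] false → true (antecedent false ⇒ implication holds) = true
[1.1.3] true OR false = true
[1.1.4] true AND true = true
[1.1] true AND true AND true AND true = true
[1.2.1.1] true AND true = true
[1.2.1.2] false AND true = false
[1.2.1.3.1] true AND false = false
[1.2.1.3] NOT false = true
[1.2.1.4] true → true = true
[1.2.1] true OR false OR true OR true = true
[1.2] NOT true = false
[1] true → false = false
[root] NOT false = true
Overall: true → granted

Granted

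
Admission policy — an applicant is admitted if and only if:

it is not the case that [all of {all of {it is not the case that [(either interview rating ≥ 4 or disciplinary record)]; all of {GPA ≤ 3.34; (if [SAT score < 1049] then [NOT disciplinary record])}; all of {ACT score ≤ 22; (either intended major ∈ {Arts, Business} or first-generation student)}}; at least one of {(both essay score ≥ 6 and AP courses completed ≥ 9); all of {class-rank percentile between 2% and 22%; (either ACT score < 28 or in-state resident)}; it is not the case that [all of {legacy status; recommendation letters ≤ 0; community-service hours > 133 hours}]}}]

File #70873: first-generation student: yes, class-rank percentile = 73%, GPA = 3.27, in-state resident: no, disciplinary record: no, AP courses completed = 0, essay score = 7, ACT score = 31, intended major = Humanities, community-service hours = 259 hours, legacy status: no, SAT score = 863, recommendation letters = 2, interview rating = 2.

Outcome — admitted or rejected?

Admitted

Atomic conditions:
  interview rating ≥ 4: 2 ≥ 4 is false
  disciplinary record: no → false
  GPA ≤ 3.34: 3.27 ≤ 3.34 is true
  SAT score < 1049: 863 < 1049 is true
  NOT disciplinary record: no → true
  ACT score ≤ 22: 31 ≤ 22 is false
  intended major ∈ {Arts, Business}: Humanities is not in the set → false
  first-generation student: yes → true
  essay score ≥ 6: 7 ≥ 6 is true
  AP courses completed ≥ 9: 0 ≥ 9 is false
  class-rank percentile between 2% and 22%: 73 in [2, 22] is false
  ACT score < 28: 31 < 28 is false
  in-state resident: no → false
  legacy status: no → false
  recommendation letters ≤ 0: 2 ≤ 0 is false
  community-service hours > 133 hours: 259 > 133 is true
Combine:
[1.1.1.1] false OR false = false
[1.1.1] NOT false = true
[1.1.2.2] true → true = true
[1.1.2] true AND true = true
[1.1.3.2] false OR true = true
[1.1.3] false AND true = false
[1.1] true AND true AND false = false
[1.2.1] true AND false = false
[1.2.2.2] false OR false = false
[1.2.2] false AND false = false
[1.2.3.1] false AND false AND true = false
[1.2.3] NOT false = true
[1.2] false OR false OR true = true
[1] false AND true = false
[root] NOT false = true
Overall: true → admitted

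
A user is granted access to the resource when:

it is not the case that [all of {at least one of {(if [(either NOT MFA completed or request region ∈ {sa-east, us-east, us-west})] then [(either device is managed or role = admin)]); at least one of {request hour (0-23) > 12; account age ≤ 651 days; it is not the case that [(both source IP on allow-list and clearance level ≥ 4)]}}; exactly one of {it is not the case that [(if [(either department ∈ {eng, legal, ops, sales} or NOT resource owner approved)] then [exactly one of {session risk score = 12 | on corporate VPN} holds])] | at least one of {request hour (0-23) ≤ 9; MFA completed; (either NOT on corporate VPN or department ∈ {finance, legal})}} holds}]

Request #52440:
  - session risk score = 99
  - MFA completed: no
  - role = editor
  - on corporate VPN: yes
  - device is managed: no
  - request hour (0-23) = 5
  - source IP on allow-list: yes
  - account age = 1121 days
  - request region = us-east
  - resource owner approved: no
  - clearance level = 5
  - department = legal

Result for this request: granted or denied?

Granted

Atomic conditions:
  NOT MFA completed: no → true
  request region ∈ {sa-east, us-east, us-west}: us-east is in the set → true
  device is managed: no → false
  role = admin: editor == admin is false
  request hour (0-23) > 12: 5 > 12 is false
  account age ≤ 651 days: 1121 ≤ 651 is false
  source IP on allow-list: yes → true
  clearance level ≥ 4: 5 ≥ 4 is true
  department ∈ {eng, legal, ops, sales}: legal is in the set → true
  NOT resource owner approved: no → true
  session risk score = 12: 99 == 12 is false
  on corporate VPN: yes → true
  request hour (0-23) ≤ 9: 5 ≤ 9 is true
  MFA completed: no → false
  NOT on corporate VPN: yes → false
  department ∈ {finance, legal}: legal is in the set → true
Combine:
[1.1.1.1] true OR true = true
[1.1.1.2] false OR false = false
[1.1.1] true → false = false
[1.1.2.3.1] true AND true = true
[1.1.2.3] NOT true = false
[1.1.2] false OR false OR false = false
[1.1] false OR false = false
[1.2.1.1.1] true OR true = true
[1.2.1.1.2] exactly-one(false, true) = true
[1.2.1.1] true → true = true
[1.2.1] NOT true = false
[1.2.2.3] false OR true = true
[1.2.2] true OR false OR true = true
[1.2] exactly-one(false, true) = true
[1] false AND true = false
[root] NOT false = true
Overall: true → granted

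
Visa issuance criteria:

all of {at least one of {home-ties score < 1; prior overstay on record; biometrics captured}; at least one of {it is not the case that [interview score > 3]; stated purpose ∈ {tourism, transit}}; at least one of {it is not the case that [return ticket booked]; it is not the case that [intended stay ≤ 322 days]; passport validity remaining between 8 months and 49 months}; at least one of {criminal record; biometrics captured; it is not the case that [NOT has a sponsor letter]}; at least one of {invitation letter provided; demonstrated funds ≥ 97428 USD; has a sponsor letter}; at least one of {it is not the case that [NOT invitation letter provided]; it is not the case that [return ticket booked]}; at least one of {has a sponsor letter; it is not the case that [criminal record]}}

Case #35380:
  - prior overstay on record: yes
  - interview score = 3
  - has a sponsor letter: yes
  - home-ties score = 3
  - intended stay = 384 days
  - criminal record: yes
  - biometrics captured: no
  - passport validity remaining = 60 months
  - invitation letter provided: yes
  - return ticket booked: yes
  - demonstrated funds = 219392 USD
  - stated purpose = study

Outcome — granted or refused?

Granted

Atomic conditions:
  home-ties score < 1: 3 < 1 is false
  prior overstay on record: yes → true
  biometrics captured: no → false
  interview score > 3: 3 > 3 is false
  stated purpose ∈ {tourism, transit}: study is not in the set → false
  return ticket booked: yes → true
  intended stay ≤ 322 days: 384 ≤ 322 is false
  passport validity remaining between 8 months and 49 months: 60 in [8, 49] is false
  criminal record: yes → true
  NOT has a sponsor letter: yes → false
  invitation letter provided: yes → true
  demonstrated funds ≥ 97428 USD: 219392 ≥ 97428 is true
  has a sponsor letter: yes → true
  NOT invitation letter provided: yes → false
Combine:
[1] false OR true OR false = true
[2.1] NOT false = true
[2] true OR false = true
[3.1] NOT true = false
[3.2] NOT false = true
[3] false OR true OR false = true
[4.3] NOT false = true
[4] true OR false OR true = true
[5] true OR true OR true = true
[6.1] NOT false = true
[6.2] NOT true = false
[6] true OR false = true
[7.2] NOT true = false
[7] true OR false = true
[root] true AND true AND true AND true AND true AND true AND true = true
Overall: true → granted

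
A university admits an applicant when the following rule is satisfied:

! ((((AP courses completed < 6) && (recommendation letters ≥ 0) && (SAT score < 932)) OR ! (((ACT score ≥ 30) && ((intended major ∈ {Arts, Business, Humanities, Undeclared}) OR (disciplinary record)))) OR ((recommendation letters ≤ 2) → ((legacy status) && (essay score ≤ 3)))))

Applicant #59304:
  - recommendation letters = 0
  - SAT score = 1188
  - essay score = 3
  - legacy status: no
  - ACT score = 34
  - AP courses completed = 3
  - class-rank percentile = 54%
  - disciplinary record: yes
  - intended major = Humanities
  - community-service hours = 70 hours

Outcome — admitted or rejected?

Atomic conditions:
  AP courses completed < 6: 3 < 6 is true
  recommendation letters ≥ 0: 0 ≥ 0 is true
  SAT score < 932: 1188 < 932 is false
  ACT score ≥ 30: 34 ≥ 30 is true
  intended major ∈ {Arts, Business, Humanities, Undeclared}: Humanities is in the set → true
  disciplinary record: yes → true
  recommendation letters ≤ 2: 0 ≤ 2 is true
  legacy status: no → false
  essay score ≤ 3: 3 ≤ 3 is true
Combine:
[1.1] true AND true AND false = false
[1.2.1.2] true OR true = true
[1.2.1] true AND true = true
[1.2] NOT true = false
[1.3.2] false AND true = false
[1.3] true → false = false
[1] false OR false OR false = false
[root] NOT false = true
Overall: true → admitted

Admitted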